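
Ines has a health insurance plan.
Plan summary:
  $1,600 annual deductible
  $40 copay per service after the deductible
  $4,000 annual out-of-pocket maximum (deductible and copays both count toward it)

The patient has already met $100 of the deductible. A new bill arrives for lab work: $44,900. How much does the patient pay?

$1,540

Deductible still to meet: $1,600 − $100 = $1,500.
That leaves $44,900 − $1,500 = $43,400 for the copay.
Copay on this service: $40.
That puts the patient's cost at $1,500 + $40 = $1,540 before any cap.
Total out-of-pocket so far would be $100 + $1,540 = $1,640, below the $4,000 cap — no reduction.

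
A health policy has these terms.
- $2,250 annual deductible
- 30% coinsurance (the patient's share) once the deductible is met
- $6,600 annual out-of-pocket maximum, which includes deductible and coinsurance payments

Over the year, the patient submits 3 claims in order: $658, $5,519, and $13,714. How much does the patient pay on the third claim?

$3,171.90

Claim 1 ($658): all of it applies to the deductible. Patient pays $658; OOP now $658.
Claim 2 ($5,519): $1,592 to deductible, leaving $3,927; patient's 30% is $1,178.10. Patient pays $2,770.10; OOP now $3,428.10.
Claim 3 ($13,714): deductible met; 30% of $13,714 = $4,114.20. Adding that to $3,428.10 gives $7,542.30, past the $6,600 cap; patient pays only $6,600 − $3,428.10 = $3,171.90.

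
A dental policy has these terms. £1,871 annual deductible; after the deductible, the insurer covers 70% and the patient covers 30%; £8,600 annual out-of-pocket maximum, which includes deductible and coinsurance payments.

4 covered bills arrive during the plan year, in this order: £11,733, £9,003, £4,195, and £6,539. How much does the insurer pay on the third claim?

£3,125.50

Bill 1, £11,733: deductible takes £1,871, £9,862 remains; patient's 30% is £2,958.60. Patient owes £4,829.60 (running OOP £4,829.60). Insurer: £11,733 − £4,829.60 = £6,903.40.
Bill 2, £9,003: 30% coinsurance on £9,003 = £2,700.90. Patient pays £2,700.90; OOP now £7,530.50. Plan pays £9,003 − £2,700.90 = £6,302.10.
Bill 3, £4,195: deductible already satisfied, so patient's share is 30% × £4,195 = £1,258.50. Adding that to £7,530.50 gives £8,789, past the £8,600 cap; patient pays only £8,600 − £7,530.50 = £1,069.50. Insurer: £4,195 − £1,069.50 = £3,125.50.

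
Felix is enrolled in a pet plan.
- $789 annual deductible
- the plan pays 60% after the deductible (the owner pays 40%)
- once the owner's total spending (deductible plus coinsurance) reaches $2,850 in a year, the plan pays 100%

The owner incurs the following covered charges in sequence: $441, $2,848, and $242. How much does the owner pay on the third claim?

Claim 1 — $441: all of it applies to the deductible. Owner pays $441; OOP now $441.
Claim 2 — $2,848: $348 finishes the deductible; $2,500 goes to coinsurance; coinsurance $2,500 × 40% = $1,000. Cost to owner: $1,348. OOP to date $1,789.
Claim 3 — $242: 40% coinsurance on $242 = $96.80. Owner owes $96.80 (running OOP $1,885.80).

$96.80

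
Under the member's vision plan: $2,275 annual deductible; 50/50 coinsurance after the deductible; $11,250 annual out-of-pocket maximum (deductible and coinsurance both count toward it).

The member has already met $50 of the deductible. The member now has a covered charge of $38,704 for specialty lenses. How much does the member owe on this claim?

$11,200

Deductible still to meet: $2,275 − $50 = $2,225.
After the $2,225 deductible portion, $38,704 − $2,225 = $36,479 is subject to coinsurance.
50% of $36,479 = $18,239.50 falls to the member.
So the member owes $2,225 + $18,239.50 = $20,464.50 before any cap.
Year-to-date out-of-pocket would reach $50 + $20,464.50 = $20,514.50, above the $11,250 maximum, so the member pays only $11,250 − $50 = $11,200.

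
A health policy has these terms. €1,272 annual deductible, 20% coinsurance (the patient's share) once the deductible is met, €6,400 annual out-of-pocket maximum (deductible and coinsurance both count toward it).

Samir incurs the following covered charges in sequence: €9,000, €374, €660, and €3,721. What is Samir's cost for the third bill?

#1 (€9,000): deductible takes €1,272, €7,728 remains; 20% of €7,728 = €1,545.60. Patient pays €2,817.60; OOP now €2,817.60.
#2 (€374): 20% coinsurance on €374 = €74.80. Patient pays €74.80; OOP now €2,892.40.
#3 (€660): deductible already satisfied, so patient's share is 20% × €660 = €132. Patient owes €132 (running OOP €3,024.40).

€132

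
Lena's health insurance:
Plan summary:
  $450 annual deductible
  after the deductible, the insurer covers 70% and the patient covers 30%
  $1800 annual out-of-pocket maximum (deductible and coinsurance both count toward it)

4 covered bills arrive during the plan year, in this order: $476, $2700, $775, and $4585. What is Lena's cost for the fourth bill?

$299.70

Claim 1 ($476): $450 to deductible, leaving $26; 30% of $26 = $7.80. Patient owes $457.80 (running OOP $457.80).
Claim 2 ($2700): 30% coinsurance on $2700 = $810. Cost to patient: $810. OOP to date $1267.80.
Claim 3 ($775): deductible already satisfied, so patient's share is 30% × $775 = $232.50. Cost to patient: $232.50. OOP to date $1500.30.
Claim 4 ($4585): deductible already satisfied, so patient's share is 30% × $4585 = $1375.50. Adding that to $1500.30 gives $2875.80, past the $1800 cap; patient pays only $1800 − $1500.30 = $299.70.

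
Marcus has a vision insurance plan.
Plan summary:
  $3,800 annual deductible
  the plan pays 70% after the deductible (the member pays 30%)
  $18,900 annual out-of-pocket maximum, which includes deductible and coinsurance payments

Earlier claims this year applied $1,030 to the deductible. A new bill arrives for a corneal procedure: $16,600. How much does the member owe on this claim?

$6,919

Remaining deductible: $3,800 − $1,030 = $2,770.
The remaining $13,830 (= $16,600 − $2,770) moves to coinsurance.
Member's 30% share of $13,830 is $4,149.
Member responsibility before any cap: $2,770 + $4,149 = $6,919.
Cumulative spending $1,030 + $6,919 = $7,949 stays under the $18,900 maximum.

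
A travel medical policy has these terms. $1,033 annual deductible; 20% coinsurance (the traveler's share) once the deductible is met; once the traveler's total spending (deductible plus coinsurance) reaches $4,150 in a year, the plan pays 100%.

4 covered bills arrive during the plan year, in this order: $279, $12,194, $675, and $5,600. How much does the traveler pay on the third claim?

$135

Claim 1 — $279: all of it applies to the deductible. Traveler owes $279 (running OOP $279).
Claim 2 — $12,194: deductible takes $754, $11,440 remains; 20% of $11,440 = $2,288. Traveler owes $3,042 (running OOP $3,321).
Claim 3 — $675: deductible met; 20% of $675 = $135. Cost to traveler: $135. OOP to date $3,456.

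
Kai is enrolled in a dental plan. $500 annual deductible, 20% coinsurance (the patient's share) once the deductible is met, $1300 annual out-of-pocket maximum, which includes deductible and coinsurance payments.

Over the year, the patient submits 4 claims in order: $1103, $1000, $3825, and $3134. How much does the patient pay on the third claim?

$479.40

#1 ($1103): $500 finishes the deductible; $603 goes to coinsurance; 20% of $603 = $120.60. Cost to patient: $620.60. OOP to date $620.60.
#2 ($1000): 20% coinsurance on $1000 = $200. Patient pays $200; OOP now $820.60.
#3 ($3825): 20% coinsurance on $3825 = $765. That would push OOP to $1585.60, over the $1300 cap, so patient pays $1300 − $820.60 = $479.40.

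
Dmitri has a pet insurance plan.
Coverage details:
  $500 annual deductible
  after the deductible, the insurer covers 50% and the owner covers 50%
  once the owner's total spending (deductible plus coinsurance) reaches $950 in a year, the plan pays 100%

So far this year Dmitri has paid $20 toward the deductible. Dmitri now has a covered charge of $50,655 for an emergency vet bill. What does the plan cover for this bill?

Remaining deductible: $500 − $20 = $480.
That leaves $50,655 − $480 = $50,175 for coinsurance.
Owner's 50% share of $50,175 is $25,087.50.
So the owner owes $480 + $25,087.50 = $25,567.50 before any cap.
That would bring total out-of-pocket to $25,587.50, past the $950 cap. The owner is capped at $950 − $20 = $930 on this claim.
The plan picks up $50,655 − $930 = $49,725.

$49,725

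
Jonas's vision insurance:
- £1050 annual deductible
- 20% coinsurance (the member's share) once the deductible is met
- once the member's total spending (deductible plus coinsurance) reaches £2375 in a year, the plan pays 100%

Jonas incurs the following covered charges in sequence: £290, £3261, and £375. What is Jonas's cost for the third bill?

Claim 1 (£290): entire amount goes to the deductible. Member owes £290 (running OOP £290).
Claim 2 (£3261): deductible takes £760, £2501 remains; 20% of £2501 = £500.20. Cost to member: £1260.20. OOP to date £1550.20.
Claim 3 (£375): deductible met; 20% of £375 = £75. Member owes £75 (running OOP £1625.20).

£75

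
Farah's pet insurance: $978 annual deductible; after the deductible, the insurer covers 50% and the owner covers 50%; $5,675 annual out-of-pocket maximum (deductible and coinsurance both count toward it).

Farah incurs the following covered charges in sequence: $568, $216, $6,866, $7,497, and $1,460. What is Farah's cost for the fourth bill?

$1,361

Bill 1, $568: entire amount goes to the deductible. Owner owes $568 (running OOP $568).
Bill 2, $216: entire amount goes to the deductible. Owner owes $216 (running OOP $784).
Bill 3, $6,866: $194 to deductible, leaving $6,672; owner's 50% is $3,336. Owner owes $3,530 (running OOP $4,314).
Bill 4, $7,497: 50% coinsurance on $7,497 = $3,748.50. That would push OOP to $8,062.50, over the $5,675 cap, so owner pays $5,675 − $4,314 = $1,361.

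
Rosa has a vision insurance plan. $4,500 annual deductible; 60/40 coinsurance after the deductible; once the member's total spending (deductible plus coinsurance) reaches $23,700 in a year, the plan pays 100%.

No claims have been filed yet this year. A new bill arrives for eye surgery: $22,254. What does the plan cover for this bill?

The full $4,500 deductible is still open; $4,500 of this bill applies to it.
That leaves $22,254 − $4,500 = $17,754 for coinsurance.
40% of $17,754 = $7,101.60 falls to the member.
Member responsibility before any cap: $4,500 + $7,101.60 = $11,601.60.
Year-to-date out-of-pocket becomes $0 + $11,601.60 = $11,601.60, still under the $23,700 maximum, so no cap applies.
Insurer pays the balance: $22,254 − $11,601.60 = $10,652.40.

$10,652.40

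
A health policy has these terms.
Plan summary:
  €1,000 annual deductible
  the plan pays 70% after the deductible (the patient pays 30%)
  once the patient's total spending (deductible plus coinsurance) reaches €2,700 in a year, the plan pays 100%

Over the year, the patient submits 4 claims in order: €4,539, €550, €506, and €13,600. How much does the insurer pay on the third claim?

€354.20

Claim 1 — €4,539: deductible takes €1,000, €3,539 remains; coinsurance €3,539 × 30% = €1,061.70. Cost to patient: €2,061.70. OOP to date €2,061.70. Plan pays €4,539 − €2,061.70 = €2,477.30.
Claim 2 — €550: deductible met; 30% of €550 = €165. Patient owes €165 (running OOP €2,226.70). Plan pays €550 − €165 = €385.
Claim 3 — €506: 30% coinsurance on €506 = €151.80. Cost to patient: €151.80. OOP to date €2,378.50. Insurer: €506 − €151.80 = €354.20.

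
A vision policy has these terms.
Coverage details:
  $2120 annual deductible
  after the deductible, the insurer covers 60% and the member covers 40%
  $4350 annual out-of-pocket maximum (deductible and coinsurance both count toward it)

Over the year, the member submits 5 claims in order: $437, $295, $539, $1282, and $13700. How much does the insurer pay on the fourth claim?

#1 ($437): all of it applies to the deductible. Member pays $437; OOP now $437. Plan pays $437 − $437 = $0.
#2 ($295): all of it applies to the deductible. Member pays $295; OOP now $732. Plan pays $295 − $295 = $0.
#3 ($539): all of it applies to the deductible. Member pays $539; OOP now $1271. Plan pays $539 − $539 = $0.
#4 ($1282): deductible takes $849, $433 remains; member's 40% is $173.20. Member pays $1022.20; OOP now $2293.20. Plan pays $1282 − $1022.20 = $259.80.

$259.80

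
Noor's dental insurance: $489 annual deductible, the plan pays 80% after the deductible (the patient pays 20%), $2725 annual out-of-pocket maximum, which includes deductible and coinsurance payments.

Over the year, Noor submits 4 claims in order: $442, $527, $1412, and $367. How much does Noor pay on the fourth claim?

#1 ($442): all of it applies to the deductible. Patient owes $442 (running OOP $442).
#2 ($527): $47 to deductible, leaving $480; patient's 20% is $96. Patient pays $143; OOP now $585.
#3 ($1412): 20% coinsurance on $1412 = $282.40. Patient pays $282.40; OOP now $867.40.
#4 ($367): deductible met; 20% of $367 = $73.40. Patient owes $73.40 (running OOP $940.80).

$73.40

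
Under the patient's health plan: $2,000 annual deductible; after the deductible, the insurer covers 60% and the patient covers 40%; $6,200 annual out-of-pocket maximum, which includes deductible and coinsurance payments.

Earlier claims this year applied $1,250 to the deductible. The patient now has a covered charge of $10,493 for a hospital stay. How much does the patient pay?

Deductible still to meet: $2,000 − $1,250 = $750.
That leaves $10,493 − $750 = $9,743 for coinsurance.
40% of $9,743 = $3,897.20 falls to the patient.
So the patient owes $750 + $3,897.20 = $4,647.20 before any cap.
Year-to-date out-of-pocket becomes $1,250 + $4,647.20 = $5,897.20, still under the $6,200 maximum, so no cap applies.

$4,647.20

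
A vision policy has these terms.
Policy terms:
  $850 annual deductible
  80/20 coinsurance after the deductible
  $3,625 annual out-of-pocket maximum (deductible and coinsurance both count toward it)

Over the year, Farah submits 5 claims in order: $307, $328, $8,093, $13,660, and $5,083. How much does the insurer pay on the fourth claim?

Claim 1 ($307): entire amount goes to the deductible. Member pays $307; OOP now $307. Insurer: $307 − $307 = $0.
Claim 2 ($328): all of it applies to the deductible. Cost to member: $328. OOP to date $635. Plan pays $328 − $328 = $0.
Claim 3 ($8,093): $215 to deductible, leaving $7,878; member's 20% is $1,575.60. Member owes $1,790.60 (running OOP $2,425.60). Insurer: $8,093 − $1,790.60 = $6,302.40.
Claim 4 ($13,660): deductible met; 20% of $13,660 = $2,732. That would push OOP to $5,157.60, over the $3,625 cap, so member pays $3,625 − $2,425.60 = $1,199.40. Plan pays $13,660 − $1,199.40 = $12,460.60.

$12,460.60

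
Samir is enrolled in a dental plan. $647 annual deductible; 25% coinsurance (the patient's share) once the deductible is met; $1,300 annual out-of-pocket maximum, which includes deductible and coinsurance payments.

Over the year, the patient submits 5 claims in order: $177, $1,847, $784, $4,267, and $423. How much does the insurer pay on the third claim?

$588

Claim 1 ($177): all of it applies to the deductible. Cost to patient: $177. OOP to date $177. Insurer: $177 − $177 = $0.
Claim 2 ($1,847): deductible takes $470, $1,377 remains; coinsurance $1,377 × 25% = $344.25. Patient owes $814.25 (running OOP $991.25). Insurer: $1,847 − $814.25 = $1,032.75.
Claim 3 ($784): deductible met; 25% of $784 = $196. Patient owes $196 (running OOP $1,187.25). Plan pays $784 − $196 = $588.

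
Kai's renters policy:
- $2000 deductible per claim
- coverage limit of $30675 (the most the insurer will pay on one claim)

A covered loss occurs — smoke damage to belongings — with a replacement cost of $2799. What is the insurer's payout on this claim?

$799

After the deductible, $2799 − $2000 = $799 remains.
$799 is within the $30675 limit, so the insurer pays $799.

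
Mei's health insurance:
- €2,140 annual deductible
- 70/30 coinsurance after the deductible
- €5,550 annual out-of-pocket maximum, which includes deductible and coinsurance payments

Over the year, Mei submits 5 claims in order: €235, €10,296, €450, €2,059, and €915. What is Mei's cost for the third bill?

€135

Claim 1 — €235: fully absorbed by the deductible. Cost to patient: €235. OOP to date €235.
Claim 2 — €10,296: €1,905 to deductible, leaving €8,391; coinsurance €8,391 × 30% = €2,517.30. Patient pays €4,422.30; OOP now €4,657.30.
Claim 3 — €450: 30% coinsurance on €450 = €135. Patient owes €135 (running OOP €4,792.30).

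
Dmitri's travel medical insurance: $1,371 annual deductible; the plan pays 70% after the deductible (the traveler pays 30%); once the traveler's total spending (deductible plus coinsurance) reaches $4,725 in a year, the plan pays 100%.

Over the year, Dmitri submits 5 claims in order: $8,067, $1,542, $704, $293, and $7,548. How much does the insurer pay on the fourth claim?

$205.10

Bill 1, $8,067: deductible takes $1,371, $6,696 remains; coinsurance $6,696 × 30% = $2,008.80. Traveler pays $3,379.80; OOP now $3,379.80. Plan pays $8,067 − $3,379.80 = $4,687.20.
Bill 2, $1,542: deductible already satisfied, so traveler's share is 30% × $1,542 = $462.60. Traveler pays $462.60; OOP now $3,842.40. Insurer: $1,542 − $462.60 = $1,079.40.
Bill 3, $704: deductible met; 30% of $704 = $211.20. Traveler owes $211.20 (running OOP $4,053.60). Insurer: $704 − $211.20 = $492.80.
Bill 4, $293: 30% coinsurance on $293 = $87.90. Traveler pays $87.90; OOP now $4,141.50. Insurer: $293 − $87.90 = $205.10.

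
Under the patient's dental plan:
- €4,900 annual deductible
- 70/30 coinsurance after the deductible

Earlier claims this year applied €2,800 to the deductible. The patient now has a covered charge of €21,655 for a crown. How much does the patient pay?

€2,800 of the €4,900 deductible is already met, leaving €2,100.
After the €2,100 deductible portion, €21,655 − €2,100 = €19,555 is subject to coinsurance.
Coinsurance: €19,555 × 30% = €5,866.50.
That puts the patient's cost at €2,100 + €5,866.50 = €7,966.50.

€7,966.50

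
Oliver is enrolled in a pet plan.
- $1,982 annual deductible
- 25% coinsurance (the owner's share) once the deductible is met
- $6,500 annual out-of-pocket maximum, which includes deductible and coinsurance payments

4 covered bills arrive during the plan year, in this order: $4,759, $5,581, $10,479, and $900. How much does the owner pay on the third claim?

Claim 1 — $4,759: deductible takes $1,982, $2,777 remains; coinsurance $2,777 × 25% = $694.25. Owner owes $2,676.25 (running OOP $2,676.25).
Claim 2 — $5,581: deductible already satisfied, so owner's share is 25% × $5,581 = $1,395.25. Owner owes $1,395.25 (running OOP $4,071.50).
Claim 3 — $10,479: 25% coinsurance on $10,479 = $2,619.75. Adding that to $4,071.50 gives $6,691.25, past the $6,500 cap; owner pays only $6,500 − $4,071.50 = $2,428.50.

$2,428.50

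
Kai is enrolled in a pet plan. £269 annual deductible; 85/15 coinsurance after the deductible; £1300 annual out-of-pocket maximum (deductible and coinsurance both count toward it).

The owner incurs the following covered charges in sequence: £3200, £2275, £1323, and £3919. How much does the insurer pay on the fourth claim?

£3867.35

Claim 1 — £3200: £269 finishes the deductible; £2931 goes to coinsurance; 15% of £2931 = £439.65. Cost to owner: £708.65. OOP to date £708.65. Insurer: £3200 − £708.65 = £2491.35.
Claim 2 — £2275: deductible met; 15% of £2275 = £341.25. Cost to owner: £341.25. OOP to date £1049.90. Insurer: £2275 − £341.25 = £1933.75.
Claim 3 — £1323: deductible met; 15% of £1323 = £198.45. Owner pays £198.45; OOP now £1248.35. Insurer: £1323 − £198.45 = £1124.55.
Claim 4 — £3919: deductible met; 15% of £3919 = £587.85. Adding that to £1248.35 gives £1836.20, past the £1300 cap; owner pays only £1300 − £1248.35 = £51.65. Plan pays £3919 − £51.65 = £3867.35.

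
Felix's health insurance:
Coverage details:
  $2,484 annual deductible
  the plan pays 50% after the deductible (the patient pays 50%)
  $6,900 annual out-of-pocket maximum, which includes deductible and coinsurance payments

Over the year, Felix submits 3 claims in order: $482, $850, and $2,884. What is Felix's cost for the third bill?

Bill 1, $482: all of it applies to the deductible. Patient owes $482 (running OOP $482).
Bill 2, $850: entire amount goes to the deductible. Patient pays $850; OOP now $1,332.
Bill 3, $2,884: deductible takes $1,152, $1,732 remains; 50% of $1,732 = $866. Patient pays $2,018; OOP now $3,350.

$2,018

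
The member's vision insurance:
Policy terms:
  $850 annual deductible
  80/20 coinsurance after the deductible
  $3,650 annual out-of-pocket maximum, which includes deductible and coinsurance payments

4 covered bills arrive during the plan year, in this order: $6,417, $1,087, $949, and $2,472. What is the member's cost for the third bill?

$189.80

Bill 1, $6,417: $850 to deductible, leaving $5,567; coinsurance $5,567 × 20% = $1,113.40. Member owes $1,963.40 (running OOP $1,963.40).
Bill 2, $1,087: deductible met; 20% of $1,087 = $217.40. Member owes $217.40 (running OOP $2,180.80).
Bill 3, $949: 20% coinsurance on $949 = $189.80. Member owes $189.80 (running OOP $2,370.60).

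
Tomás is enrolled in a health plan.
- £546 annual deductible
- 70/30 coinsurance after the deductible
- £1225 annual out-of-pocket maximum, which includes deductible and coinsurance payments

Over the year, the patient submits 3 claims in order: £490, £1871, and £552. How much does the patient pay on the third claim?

Claim 1 (£490): all of it applies to the deductible. Patient pays £490; OOP now £490.
Claim 2 (£1871): £56 to deductible, leaving £1815; coinsurance £1815 × 30% = £544.50. Patient owes £600.50 (running OOP £1090.50).
Claim 3 (£552): deductible already satisfied, so patient's share is 30% × £552 = £165.60. Adding that to £1090.50 gives £1256.10, past the £1225 cap; patient pays only £1225 − £1090.50 = £134.50.

£134.50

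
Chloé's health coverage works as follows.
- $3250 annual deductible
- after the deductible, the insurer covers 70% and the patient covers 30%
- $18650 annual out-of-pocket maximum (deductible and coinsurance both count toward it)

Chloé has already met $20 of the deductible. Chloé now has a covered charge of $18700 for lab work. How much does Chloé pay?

$7871

$20 of the $3250 deductible is already met, leaving $3230.
The remaining $15470 (= $18700 − $3230) moves to coinsurance.
30% of $15470 = $4641 falls to the patient.
So the patient owes $3230 + $4641 = $7871 before any cap.
Total out-of-pocket so far would be $20 + $7871 = $7891, below the $18650 cap — no reduction.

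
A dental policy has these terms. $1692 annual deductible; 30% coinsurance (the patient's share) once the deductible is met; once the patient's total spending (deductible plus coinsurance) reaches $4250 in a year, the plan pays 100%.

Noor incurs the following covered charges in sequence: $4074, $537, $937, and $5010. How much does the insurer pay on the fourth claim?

Bill 1, $4074: $1692 finishes the deductible; $2382 goes to coinsurance; coinsurance $2382 × 30% = $714.60. Cost to patient: $2406.60. OOP to date $2406.60. Insurer: $4074 − $2406.60 = $1667.40.
Bill 2, $537: deductible already satisfied, so patient's share is 30% × $537 = $161.10. Cost to patient: $161.10. OOP to date $2567.70. Plan pays $537 − $161.10 = $375.90.
Bill 3, $937: deductible met; 30% of $937 = $281.10. Cost to patient: $281.10. OOP to date $2848.80. Insurer: $937 − $281.10 = $655.90.
Bill 4, $5010: 30% coinsurance on $5010 = $1503. That would push OOP to $4351.80, over the $4250 cap, so patient pays $4250 − $2848.80 = $1401.20. Plan pays $5010 − $1401.20 = $3608.80.

$3608.80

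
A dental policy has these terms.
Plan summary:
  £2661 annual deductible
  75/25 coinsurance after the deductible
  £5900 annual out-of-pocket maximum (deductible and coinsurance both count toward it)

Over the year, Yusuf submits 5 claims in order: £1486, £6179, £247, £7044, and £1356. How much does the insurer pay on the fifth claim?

Claim 1 — £1486: fully absorbed by the deductible. Patient pays £1486; OOP now £1486. Insurer: £1486 − £1486 = £0.
Claim 2 — £6179: £1175 finishes the deductible; £5004 goes to coinsurance; patient's 25% is £1251. Patient pays £2426; OOP now £3912. Plan pays £6179 − £2426 = £3753.
Claim 3 — £247: 25% coinsurance on £247 = £61.75. Patient pays £61.75; OOP now £3973.75. Plan pays £247 − £61.75 = £185.25.
Claim 4 — £7044: deductible met; 25% of £7044 = £1761. Patient owes £1761 (running OOP £5734.75). Insurer: £7044 − £1761 = £5283.
Claim 5 — £1356: 25% coinsurance on £1356 = £339. OOP would hit £6073.75 > £5900, so the cap limits the patient to £5900 − £5734.75 = £165.25. Insurer: £1356 − £165.25 = £1190.75.

£1190.75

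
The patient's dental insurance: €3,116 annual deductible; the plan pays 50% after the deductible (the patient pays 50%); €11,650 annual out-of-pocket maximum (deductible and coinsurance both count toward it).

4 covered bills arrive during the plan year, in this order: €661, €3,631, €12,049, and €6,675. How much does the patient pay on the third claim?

Claim 1 (€661): fully absorbed by the deductible. Patient owes €661 (running OOP €661).
Claim 2 (€3,631): €2,455 to deductible, leaving €1,176; patient's 50% is €588. Cost to patient: €3,043. OOP to date €3,704.
Claim 3 (€12,049): deductible met; 50% of €12,049 = €6,024.50. Patient owes €6,024.50 (running OOP €9,728.50).

€6,024.50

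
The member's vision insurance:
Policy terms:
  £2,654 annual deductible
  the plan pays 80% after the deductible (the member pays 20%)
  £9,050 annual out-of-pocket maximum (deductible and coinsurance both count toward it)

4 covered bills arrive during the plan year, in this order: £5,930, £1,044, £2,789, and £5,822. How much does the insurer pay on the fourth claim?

Claim 1 (£5,930): deductible takes £2,654, £3,276 remains; coinsurance £3,276 × 20% = £655.20. Member pays £3,309.20; OOP now £3,309.20. Plan pays £5,930 − £3,309.20 = £2,620.80.
Claim 2 (£1,044): deductible already satisfied, so member's share is 20% × £1,044 = £208.80. Cost to member: £208.80. OOP to date £3,518. Insurer: £1,044 − £208.80 = £835.20.
Claim 3 (£2,789): 20% coinsurance on £2,789 = £557.80. Member owes £557.80 (running OOP £4,075.80). Plan pays £2,789 − £557.80 = £2,231.20.
Claim 4 (£5,822): deductible met; 20% of £5,822 = £1,164.40. Member pays £1,164.40; OOP now £5,240.20. Insurer: £5,822 − £1,164.40 = £4,657.60.

£4,657.60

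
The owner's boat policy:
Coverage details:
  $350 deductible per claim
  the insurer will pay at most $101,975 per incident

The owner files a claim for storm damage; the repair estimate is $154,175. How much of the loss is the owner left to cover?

$52,200

After the deductible, $154,175 − $350 = $153,825 remains.
The $101,975 per-incident cap binds; insurer pays $101,975.
Owner's share is the uncovered remainder: $154,175 − $101,975 = $52,200.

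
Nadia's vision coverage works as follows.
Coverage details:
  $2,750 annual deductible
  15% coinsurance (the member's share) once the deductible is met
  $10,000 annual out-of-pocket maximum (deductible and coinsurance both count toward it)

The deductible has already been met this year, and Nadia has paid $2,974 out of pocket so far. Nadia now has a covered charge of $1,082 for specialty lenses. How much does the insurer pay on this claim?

With the deductible met, the entire $1,082 is subject to coinsurance.
Member's 15% share of $1,082 is $162.30.
Total out-of-pocket so far would be $2,974 + $162.30 = $3,136.30, below the $10,000 cap — no reduction.
The insurer covers the remainder: $1,082 − $162.30 = $919.70.

$919.70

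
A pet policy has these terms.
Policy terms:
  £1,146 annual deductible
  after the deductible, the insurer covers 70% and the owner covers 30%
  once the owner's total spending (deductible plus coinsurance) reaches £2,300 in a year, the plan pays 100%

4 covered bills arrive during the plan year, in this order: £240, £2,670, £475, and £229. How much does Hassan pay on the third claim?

Claim 1 — £240: entire amount goes to the deductible. Owner pays £240; OOP now £240.
Claim 2 — £2,670: £906 to deductible, leaving £1,764; 30% of £1,764 = £529.20. Cost to owner: £1,435.20. OOP to date £1,675.20.
Claim 3 — £475: 30% coinsurance on £475 = £142.50. Cost to owner: £142.50. OOP to date £1,817.70.

£142.50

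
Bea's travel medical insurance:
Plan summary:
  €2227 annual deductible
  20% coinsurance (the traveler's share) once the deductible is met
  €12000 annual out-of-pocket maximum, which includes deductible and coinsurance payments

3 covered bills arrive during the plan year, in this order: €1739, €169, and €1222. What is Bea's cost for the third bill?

€499.60

Bill 1, €1739: all of it applies to the deductible. Traveler owes €1739 (running OOP €1739).
Bill 2, €169: entire amount goes to the deductible. Traveler pays €169; OOP now €1908.
Bill 3, €1222: €319 to deductible, leaving €903; 20% of €903 = €180.60. Traveler owes €499.60 (running OOP €2407.60).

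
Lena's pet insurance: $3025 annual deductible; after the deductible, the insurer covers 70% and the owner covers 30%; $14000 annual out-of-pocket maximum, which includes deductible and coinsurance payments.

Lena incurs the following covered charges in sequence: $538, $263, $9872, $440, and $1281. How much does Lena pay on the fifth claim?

$384.30

Claim 1 ($538): fully absorbed by the deductible. Owner pays $538; OOP now $538.
Claim 2 ($263): all of it applies to the deductible. Owner pays $263; OOP now $801.
Claim 3 ($9872): $2224 finishes the deductible; $7648 goes to coinsurance; coinsurance $7648 × 30% = $2294.40. Owner pays $4518.40; OOP now $5319.40.
Claim 4 ($440): 30% coinsurance on $440 = $132. Owner owes $132 (running OOP $5451.40).
Claim 5 ($1281): deductible met; 30% of $1281 = $384.30. Cost to owner: $384.30. OOP to date $5835.70.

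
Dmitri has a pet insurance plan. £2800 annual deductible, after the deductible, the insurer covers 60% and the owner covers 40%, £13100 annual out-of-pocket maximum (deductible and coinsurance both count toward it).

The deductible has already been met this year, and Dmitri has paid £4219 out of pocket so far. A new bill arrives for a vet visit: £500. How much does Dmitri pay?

The deductible is already satisfied, so the full bill goes to coinsurance.
Owner's 40% share of £500 is £200.
Year-to-date out-of-pocket becomes £4219 + £200 = £4419, still under the £13100 maximum, so no cap applies.

£200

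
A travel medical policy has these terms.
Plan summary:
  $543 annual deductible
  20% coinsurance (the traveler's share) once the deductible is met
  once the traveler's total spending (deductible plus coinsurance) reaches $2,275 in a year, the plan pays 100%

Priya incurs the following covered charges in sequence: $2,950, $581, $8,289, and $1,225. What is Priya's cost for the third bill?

$1,134.40

Claim 1 ($2,950): $543 finishes the deductible; $2,407 goes to coinsurance; traveler's 20% is $481.40. Cost to traveler: $1,024.40. OOP to date $1,024.40.
Claim 2 ($581): deductible already satisfied, so traveler's share is 20% × $581 = $116.20. Traveler pays $116.20; OOP now $1,140.60.
Claim 3 ($8,289): deductible already satisfied, so traveler's share is 20% × $8,289 = $1,657.80. That would push OOP to $2,798.40, over the $2,275 cap, so traveler pays $2,275 − $1,140.60 = $1,134.40.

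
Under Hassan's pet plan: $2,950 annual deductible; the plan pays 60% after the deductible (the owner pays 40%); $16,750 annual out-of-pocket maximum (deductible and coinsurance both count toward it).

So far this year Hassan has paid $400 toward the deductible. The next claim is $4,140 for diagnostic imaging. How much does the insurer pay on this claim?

Deductible still to meet: $2,950 − $400 = $2,550.
The remaining $1,590 (= $4,140 − $2,550) moves to coinsurance.
40% of $1,590 = $636 falls to the owner.
So the owner owes $2,550 + $636 = $3,186 before any cap.
Total out-of-pocket so far would be $400 + $3,186 = $3,586, below the $16,750 cap — no reduction.
Insurer pays the balance: $4,140 − $3,186 = $954.

$954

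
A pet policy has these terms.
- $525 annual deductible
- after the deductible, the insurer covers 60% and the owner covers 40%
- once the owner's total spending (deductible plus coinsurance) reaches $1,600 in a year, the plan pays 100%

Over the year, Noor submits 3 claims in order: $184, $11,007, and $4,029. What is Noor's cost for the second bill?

$1,416

#1 ($184): fully absorbed by the deductible. Cost to owner: $184. OOP to date $184.
#2 ($11,007): $341 finishes the deductible; $10,666 goes to coinsurance; owner's 40% is $4,266.40. Deductible plus coinsurance: $341 + $4,266.40 = $4,607.40. Adding that to $184 gives $4,791.40, past the $1,600 cap; owner pays only $1,600 − $184 = $1,416.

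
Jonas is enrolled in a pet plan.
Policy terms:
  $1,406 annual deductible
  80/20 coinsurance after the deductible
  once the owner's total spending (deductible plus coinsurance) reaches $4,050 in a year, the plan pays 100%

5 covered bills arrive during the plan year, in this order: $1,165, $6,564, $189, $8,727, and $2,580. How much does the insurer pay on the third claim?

$151.20

Claim 1 ($1,165): entire amount goes to the deductible. Owner pays $1,165; OOP now $1,165. Insurer: $1,165 − $1,165 = $0.
Claim 2 ($6,564): $241 to deductible, leaving $6,323; coinsurance $6,323 × 20% = $1,264.60. Cost to owner: $1,505.60. OOP to date $2,670.60. Plan pays $6,564 − $1,505.60 = $5,058.40.
Claim 3 ($189): deductible already satisfied, so owner's share is 20% × $189 = $37.80. Owner owes $37.80 (running OOP $2,708.40). Insurer: $189 − $37.80 = $151.20.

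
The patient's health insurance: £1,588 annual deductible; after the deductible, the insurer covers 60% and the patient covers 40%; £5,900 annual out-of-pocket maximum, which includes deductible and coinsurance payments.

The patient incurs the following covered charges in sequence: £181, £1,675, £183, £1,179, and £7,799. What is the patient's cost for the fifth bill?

£3,119.60

Claim 1 — £181: all of it applies to the deductible. Patient pays £181; OOP now £181.
Claim 2 — £1,675: deductible takes £1,407, £268 remains; 40% of £268 = £107.20. Cost to patient: £1,514.20. OOP to date £1,695.20.
Claim 3 — £183: deductible met; 40% of £183 = £73.20. Patient pays £73.20; OOP now £1,768.40.
Claim 4 — £1,179: 40% coinsurance on £1,179 = £471.60. Patient owes £471.60 (running OOP £2,240).
Claim 5 — £7,799: 40% coinsurance on £7,799 = £3,119.60. Patient owes £3,119.60 (running OOP £5,359.60).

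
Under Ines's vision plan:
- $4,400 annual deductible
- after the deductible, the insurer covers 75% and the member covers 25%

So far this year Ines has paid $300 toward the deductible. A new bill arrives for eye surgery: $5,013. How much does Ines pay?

Remaining deductible: $4,400 − $300 = $4,100.
That leaves $5,013 − $4,100 = $913 for coinsurance.
Member's 25% share of $913 is $228.25.
So the member owes $4,100 + $228.25 = $4,328.25.

$4,328.25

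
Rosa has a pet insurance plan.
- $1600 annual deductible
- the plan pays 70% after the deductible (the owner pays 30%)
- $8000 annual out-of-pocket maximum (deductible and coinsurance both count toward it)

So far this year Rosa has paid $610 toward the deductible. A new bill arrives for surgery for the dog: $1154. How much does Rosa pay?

$1039.20

$610 of the $1600 deductible is already met, leaving $990.
The remaining $164 (= $1154 − $990) moves to coinsurance.
Coinsurance: $164 × 30% = $49.20.
Owner responsibility before any cap: $990 + $49.20 = $1039.20.
Cumulative spending $610 + $1039.20 = $1649.20 stays under the $8000 maximum.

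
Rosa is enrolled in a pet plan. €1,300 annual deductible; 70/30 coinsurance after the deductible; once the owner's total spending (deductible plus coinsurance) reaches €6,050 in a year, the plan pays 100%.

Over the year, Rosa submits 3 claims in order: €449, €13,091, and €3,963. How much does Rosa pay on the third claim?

€1,078

Bill 1, €449: entire amount goes to the deductible. Cost to owner: €449. OOP to date €449.
Bill 2, €13,091: €851 to deductible, leaving €12,240; 30% of €12,240 = €3,672. Owner pays €4,523; OOP now €4,972.
Bill 3, €3,963: 30% coinsurance on €3,963 = €1,188.90. That would push OOP to €6,160.90, over the €6,050 cap, so owner pays €6,050 − €4,972 = €1,078.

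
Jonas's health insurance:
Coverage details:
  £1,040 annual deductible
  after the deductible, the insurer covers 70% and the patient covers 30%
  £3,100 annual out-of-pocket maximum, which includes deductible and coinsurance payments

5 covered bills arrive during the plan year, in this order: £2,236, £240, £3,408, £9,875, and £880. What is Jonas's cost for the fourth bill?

£606.80

Claim 1 — £2,236: £1,040 to deductible, leaving £1,196; patient's 30% is £358.80. Patient pays £1,398.80; OOP now £1,398.80.
Claim 2 — £240: deductible met; 30% of £240 = £72. Patient owes £72 (running OOP £1,470.80).
Claim 3 — £3,408: 30% coinsurance on £3,408 = £1,022.40. Cost to patient: £1,022.40. OOP to date £2,493.20.
Claim 4 — £9,875: 30% coinsurance on £9,875 = £2,962.50. That would push OOP to £5,455.70, over the £3,100 cap, so patient pays £3,100 − £2,493.20 = £606.80.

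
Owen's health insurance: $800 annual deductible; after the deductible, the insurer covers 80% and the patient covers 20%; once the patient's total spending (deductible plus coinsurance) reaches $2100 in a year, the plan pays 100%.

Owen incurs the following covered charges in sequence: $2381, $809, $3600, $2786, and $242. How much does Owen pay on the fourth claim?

Claim 1 — $2381: $800 to deductible, leaving $1581; patient's 20% is $316.20. Cost to patient: $1116.20. OOP to date $1116.20.
Claim 2 — $809: deductible already satisfied, so patient's share is 20% × $809 = $161.80. Cost to patient: $161.80. OOP to date $1278.
Claim 3 — $3600: 20% coinsurance on $3600 = $720. Patient pays $720; OOP now $1998.
Claim 4 — $2786: deductible met; 20% of $2786 = $557.20. OOP would hit $2555.20 > $2100, so the cap limits the patient to $2100 − $1998 = $102.

$102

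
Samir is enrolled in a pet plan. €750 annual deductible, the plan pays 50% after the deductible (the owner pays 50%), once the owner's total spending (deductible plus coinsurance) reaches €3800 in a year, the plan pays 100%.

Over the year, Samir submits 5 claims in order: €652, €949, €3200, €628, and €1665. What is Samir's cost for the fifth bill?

€710.50

Claim 1 — €652: entire amount goes to the deductible. Owner pays €652; OOP now €652.
Claim 2 — €949: €98 to deductible, leaving €851; 50% of €851 = €425.50. Owner owes €523.50 (running OOP €1175.50).
Claim 3 — €3200: 50% coinsurance on €3200 = €1600. Cost to owner: €1600. OOP to date €2775.50.
Claim 4 — €628: deductible already satisfied, so owner's share is 50% × €628 = €314. Owner pays €314; OOP now €3089.50.
Claim 5 — €1665: deductible met; 50% of €1665 = €832.50. Adding that to €3089.50 gives €3922, past the €3800 cap; owner pays only €3800 − €3089.50 = €710.50.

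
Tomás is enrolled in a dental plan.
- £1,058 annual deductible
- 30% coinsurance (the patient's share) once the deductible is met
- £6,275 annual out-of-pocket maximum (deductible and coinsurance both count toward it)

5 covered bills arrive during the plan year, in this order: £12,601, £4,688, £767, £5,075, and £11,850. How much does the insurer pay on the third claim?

Claim 1 — £12,601: deductible takes £1,058, £11,543 remains; coinsurance £11,543 × 30% = £3,462.90. Patient pays £4,520.90; OOP now £4,520.90. Plan pays £12,601 − £4,520.90 = £8,080.10.
Claim 2 — £4,688: deductible already satisfied, so patient's share is 30% × £4,688 = £1,406.40. Patient owes £1,406.40 (running OOP £5,927.30). Insurer: £4,688 − £1,406.40 = £3,281.60.
Claim 3 — £767: 30% coinsurance on £767 = £230.10. Patient owes £230.10 (running OOP £6,157.40). Plan pays £767 − £230.10 = £536.90.

£536.90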